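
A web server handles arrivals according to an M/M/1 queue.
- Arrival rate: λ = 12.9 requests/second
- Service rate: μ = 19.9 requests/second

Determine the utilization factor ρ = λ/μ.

Server utilization: ρ = λ/μ
ρ = 12.9/19.9 = 0.6482
The server is busy 64.82% of the time.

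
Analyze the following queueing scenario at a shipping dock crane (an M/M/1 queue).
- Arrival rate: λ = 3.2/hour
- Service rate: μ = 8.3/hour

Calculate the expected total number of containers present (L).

ρ = λ/μ = 3.2/8.3 = 0.3855
For M/M/1: L = λ/(μ-λ)
L = 3.2/(8.3-3.2) = 3.2/5.10
L = 0.6275 containers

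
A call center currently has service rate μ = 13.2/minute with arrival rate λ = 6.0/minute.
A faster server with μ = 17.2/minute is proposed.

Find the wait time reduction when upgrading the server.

System 1: ρ₁ = 6.0/13.2 = 0.4545, W₁ = 1/(13.2-6.0) = 0.13889
System 2: ρ₂ = 6.0/17.2 = 0.3488, W₂ = 1/(17.2-6.0) = 0.089286
Improvement: (W₁-W₂)/W₁ = (0.13889-0.089286)/0.13889 = 35.71%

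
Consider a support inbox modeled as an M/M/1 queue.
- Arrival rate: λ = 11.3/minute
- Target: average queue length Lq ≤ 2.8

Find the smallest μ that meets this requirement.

For M/M/1: Lq = λ²/(μ(μ-λ))
Need Lq ≤ 2.8, i.e. μ(μ-λ) ≥ λ²/2.8
μ² - 11.3μ - 127.69/2.8 ≥ 0  →  μ² - 11.3μ - 45.60357 ≥ 0
Quadratic formula (positive root): μ = [λ + √(λ² + 4×45.60357)]/2
Discriminant: 127.69 + 4×45.60357 = 310.1043, √310.1043 = 17.6098
μ ≥ (11.3 + 17.6098)/2 = 14.4549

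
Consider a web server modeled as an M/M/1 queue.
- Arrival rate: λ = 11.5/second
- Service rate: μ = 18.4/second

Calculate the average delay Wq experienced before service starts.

First, compute utilization: ρ = λ/μ = 11.5/18.4 = 0.6250
For M/M/1: Wq = λ/(μ(μ-λ))
Wq = 11.5/(18.4 × (18.4-11.5))
Wq = 11.5/(18.4 × 6.90)
Wq = 0.09058 seconds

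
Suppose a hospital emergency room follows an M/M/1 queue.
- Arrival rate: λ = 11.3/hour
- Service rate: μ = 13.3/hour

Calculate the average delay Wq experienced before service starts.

First, compute utilization: ρ = λ/μ = 11.3/13.3 = 0.8496
For M/M/1: Wq = λ/(μ(μ-λ))
Wq = 11.3/(13.3 × (13.3-11.3))
Wq = 11.3/(13.3 × 2.00)
Wq = 0.4248 hours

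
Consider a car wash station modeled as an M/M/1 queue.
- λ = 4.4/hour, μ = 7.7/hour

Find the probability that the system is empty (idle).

ρ = λ/μ = 4.4/7.7 = 0.5714
P(0) = 1 - ρ = 1 - 0.5714 = 0.4286
The server is idle 42.86% of the time.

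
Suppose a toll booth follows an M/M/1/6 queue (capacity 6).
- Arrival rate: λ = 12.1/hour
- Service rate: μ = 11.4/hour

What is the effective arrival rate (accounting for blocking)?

ρ = λ/μ = 12.1/11.4 = 1.0614
P₀ = (1-ρ)/(1-ρ^(K+1)) = (1-1.0614)/(1-1.0614^7) = -0.06140/-0.5176 = 0.1186
P_K = P₀×ρ^K = 0.1186 × 1.0614^6 = 0.1186 × 1.4298 = 0.1696
λ_eff = λ(1-P_K) = 12.1 × (1 - 0.16961) = 12.1 × 0.83039 = 10.0477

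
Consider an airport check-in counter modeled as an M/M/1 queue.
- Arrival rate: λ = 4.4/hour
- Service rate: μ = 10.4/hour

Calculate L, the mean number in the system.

ρ = λ/μ = 4.4/10.4 = 0.4231
For M/M/1: L = λ/(μ-λ)
L = 4.4/(10.4-4.4) = 4.4/6.00
L = 0.7333 passengers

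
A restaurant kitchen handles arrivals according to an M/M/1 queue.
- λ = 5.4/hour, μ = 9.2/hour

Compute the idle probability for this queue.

ρ = λ/μ = 5.4/9.2 = 0.5870
P(0) = 1 - ρ = 1 - 0.5870 = 0.4130
The server is idle 41.30% of the time.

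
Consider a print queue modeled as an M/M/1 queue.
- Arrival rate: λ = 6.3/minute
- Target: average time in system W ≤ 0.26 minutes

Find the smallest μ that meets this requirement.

For M/M/1: W = 1/(μ-λ)
Need W ≤ 0.26, so 1/(μ-λ) ≤ 0.26
μ - λ ≥ 1/0.26 = 3.8462
μ ≥ 6.3 + 3.8462 = 10.1462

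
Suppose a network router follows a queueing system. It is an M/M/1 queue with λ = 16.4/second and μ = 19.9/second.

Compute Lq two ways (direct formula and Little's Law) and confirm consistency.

Method 1 (direct): Lq = λ²/(μ(μ-λ)) = 268.96/(19.9 × 3.50) = 3.8616

Method 2 (Little's Law):
W = 1/(μ-λ) = 1/3.50 = 0.285714
Wq = W - 1/μ = 0.285714 - 0.0502513 = 0.235463
Lq = λWq = 16.4 × 0.235463 = 3.8616 ✔ (matches Method 1)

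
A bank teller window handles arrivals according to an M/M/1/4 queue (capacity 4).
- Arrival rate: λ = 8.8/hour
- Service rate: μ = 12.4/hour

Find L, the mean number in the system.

ρ = λ/μ = 8.8/12.4 = 0.70968
P₀ = (1-ρ)/(1-ρ^(K+1)) = (1-0.70968)/(1-0.70968^5) = 0.29032/0.81998 = 0.3541
P_K = P₀×ρ^K = 0.35406 × 0.70968^4 = 0.35406 × 0.25366 = 0.08981
L = ρ[1 - (K+1)ρ^K + Kρ^(K+1)] / [(1-ρ)(1-ρ^(K+1))]
L = 0.70968 × (1 - 5×0.25366 + 4×0.18002) / ((1 - 0.70968) × (1 - 0.18002)) = 1.3468 transactions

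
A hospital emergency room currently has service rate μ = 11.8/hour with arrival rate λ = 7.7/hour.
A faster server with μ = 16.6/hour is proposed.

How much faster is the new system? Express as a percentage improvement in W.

System 1: ρ₁ = 7.7/11.8 = 0.6525, W₁ = 1/(11.8-7.7) = 0.24390
System 2: ρ₂ = 7.7/16.6 = 0.4639, W₂ = 1/(16.6-7.7) = 0.11236
Improvement: (W₁-W₂)/W₁ = (0.24390-0.11236)/0.24390 = 53.93%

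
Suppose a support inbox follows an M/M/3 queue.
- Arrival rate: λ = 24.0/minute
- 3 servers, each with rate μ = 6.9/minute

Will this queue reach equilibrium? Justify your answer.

Stability requires ρ = λ/(cμ) < 1
ρ = 24.0/(3 × 6.9) = 24.0/20.70 = 1.1594
Since 1.1594 ≥ 1, the system is UNSTABLE.
Need c > λ/μ = 24.0/6.9 = 3.48.
Minimum servers needed: c = 4.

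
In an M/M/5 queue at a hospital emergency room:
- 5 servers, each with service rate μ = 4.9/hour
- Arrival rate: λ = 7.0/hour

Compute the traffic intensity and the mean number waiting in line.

Traffic intensity: ρ = λ/(cμ) = 7.0/(5×4.9) = 0.2857
Since ρ = 0.2857 < 1, system is stable.
Offered load a = λ/μ = cρ = 7.0/4.9 = 1.4286
P₀ = [ Σₙ₌₀^4 aⁿ/n! + a^5/(5!(1-ρ)) ]⁻¹
Σ = a^0/0! + a^1/1! + a^2/2! + a^3/3! + a^4/4! = 1.0000 + 1.4286 + 1.0204 + 0.4859 + 0.1735 = 4.1084
a^5/(5!(1-ρ)) = 5.9499/(120 × 0.71429) = 0.06942
P₀ = 1/(4.1084 + 0.06942) = 0.2394
Lq = P₀·a^5·ρ / (5!(1-ρ)²) = 0.23936 × 5.9499 × 0.28571 / (120 × 0.51020) = 0.006646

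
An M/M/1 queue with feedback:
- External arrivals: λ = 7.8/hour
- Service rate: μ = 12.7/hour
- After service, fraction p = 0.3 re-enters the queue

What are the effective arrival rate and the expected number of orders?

Effective arrival rate: λ_eff = λ/(1-p) = 7.8/(1-0.3) = 7.8/0.70 = 11.142857
ρ = λ_eff/μ = 11.142857/12.7 = 0.8773903
L = ρ/(1-ρ) = 0.8773903/(1-0.8773903) = 7.1560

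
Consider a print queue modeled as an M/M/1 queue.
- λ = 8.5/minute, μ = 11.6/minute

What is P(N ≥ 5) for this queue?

ρ = λ/μ = 8.5/11.6 = 0.7328
P(N ≥ n) = ρⁿ
P(N ≥ 5) = 0.7328^5
P(N ≥ 5) = 0.2113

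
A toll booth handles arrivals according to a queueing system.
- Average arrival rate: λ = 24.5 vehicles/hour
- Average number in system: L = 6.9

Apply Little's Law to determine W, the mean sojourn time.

Little's Law: L = λW, so W = L/λ
W = 6.9/24.5 = 0.2816 hours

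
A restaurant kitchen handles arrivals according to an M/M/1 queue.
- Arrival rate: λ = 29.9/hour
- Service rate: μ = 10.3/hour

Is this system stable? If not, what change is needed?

Stability requires ρ = λ/(cμ) < 1
ρ = 29.9/(1 × 10.3) = 29.9/10.30 = 2.9029
Since 2.9029 ≥ 1, the system is UNSTABLE.
Queue grows without bound. Need μ > λ = 29.9.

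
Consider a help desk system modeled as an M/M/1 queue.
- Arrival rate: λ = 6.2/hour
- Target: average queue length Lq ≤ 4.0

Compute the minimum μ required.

For M/M/1: Lq = λ²/(μ(μ-λ))
Need Lq ≤ 4.0, i.e. μ(μ-λ) ≥ λ²/4.0
μ² - 6.2μ - 38.44/4.0 ≥ 0  →  μ² - 6.2μ - 9.6100 ≥ 0
Quadratic formula (positive root): μ = [λ + √(λ² + 4×9.6100)]/2
Discriminant: 38.44 + 4×9.6100 = 76.8800, √76.8800 = 8.76812
μ ≥ (6.2 + 8.76812)/2 = 7.4841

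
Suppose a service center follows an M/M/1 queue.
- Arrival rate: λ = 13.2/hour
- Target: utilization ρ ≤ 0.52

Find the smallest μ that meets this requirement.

ρ = λ/μ, so μ = λ/ρ
μ ≥ 13.2/0.52 = 25.3846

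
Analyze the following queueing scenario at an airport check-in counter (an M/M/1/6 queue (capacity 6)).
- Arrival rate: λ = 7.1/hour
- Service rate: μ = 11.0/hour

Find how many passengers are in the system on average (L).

ρ = λ/μ = 7.1/11.0 = 0.64545
P₀ = (1-ρ)/(1-ρ^(K+1)) = (1-0.64545)/(1-0.64545^7) = 0.35455/0.95333 = 0.3719
P_K = P₀×ρ^K = 0.3719 × 0.64545^6 = 0.3719 × 0.07231 = 0.02689
L = ρ[1 - (K+1)ρ^K + Kρ^(K+1)] / [(1-ρ)(1-ρ^(K+1))]
L = 0.64545 × (1 - 7×0.072306 + 6×0.046670) / ((1 - 0.64545) × (1 - 0.046670)) = 1.4778 passengers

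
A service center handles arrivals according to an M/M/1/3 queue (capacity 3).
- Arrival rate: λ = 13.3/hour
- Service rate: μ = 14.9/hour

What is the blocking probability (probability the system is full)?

ρ = λ/μ = 13.3/14.9 = 0.8926
P₀ = (1-ρ)/(1-ρ^(K+1)) = (1-0.8926)/(1-0.8926^4) = 0.1074/0.3652 = 0.2941
P_K = P₀×ρ^K = 0.29407 × 0.8926^3 = 0.29407 × 0.71117 = 0.2091
Blocking probability = 20.91%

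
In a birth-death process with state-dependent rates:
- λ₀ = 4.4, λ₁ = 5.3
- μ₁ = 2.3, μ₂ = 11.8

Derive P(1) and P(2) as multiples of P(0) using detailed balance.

Balance equations:
State 0: λ₀P₀ = μ₁P₁ → P₁ = (λ₀/μ₁)P₀ = (4.4/2.3)P₀ = 1.9130P₀
State 1: P₂ = (λ₀λ₁)/(μ₁μ₂)P₀ = (4.4×5.3)/(2.3×11.8)P₀ = 0.8592P₀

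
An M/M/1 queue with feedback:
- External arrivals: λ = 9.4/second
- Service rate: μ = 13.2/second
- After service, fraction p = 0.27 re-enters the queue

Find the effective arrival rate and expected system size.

Effective arrival rate: λ_eff = λ/(1-p) = 9.4/(1-0.27) = 9.4/0.73 = 12.876712
ρ = λ_eff/μ = 12.876712/13.2 = 0.9755085
L = ρ/(1-ρ) = 0.9755085/(1-0.9755085) = 39.8305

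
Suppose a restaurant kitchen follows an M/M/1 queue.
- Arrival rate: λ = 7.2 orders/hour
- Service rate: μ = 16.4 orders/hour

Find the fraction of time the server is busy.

Server utilization: ρ = λ/μ
ρ = 7.2/16.4 = 0.4390
The server is busy 43.90% of the time.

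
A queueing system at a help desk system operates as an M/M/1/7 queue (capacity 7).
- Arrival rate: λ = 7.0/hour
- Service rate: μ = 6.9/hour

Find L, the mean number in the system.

ρ = λ/μ = 7.0/6.9 = 1.01449
P₀ = (1-ρ)/(1-ρ^(K+1)) = (1-1.01449)/(1-1.01449^8) = -0.01449/-0.1220 = 0.1188
P_K = P₀×ρ^K = 0.1188 × 1.01449^7 = 0.1188 × 1.1059 = 0.1314
L = ρ[1 - (K+1)ρ^K + Kρ^(K+1)] / [(1-ρ)(1-ρ^(K+1))]
L = 1.01449 × (1 - 8×1.10594720 + 7×1.12197237) / ((1 - 1.01449) × (1 - 1.12197237)) = 3.5755 tickets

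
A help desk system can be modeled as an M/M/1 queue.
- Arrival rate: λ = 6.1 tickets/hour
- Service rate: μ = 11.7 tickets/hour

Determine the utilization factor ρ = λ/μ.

Server utilization: ρ = λ/μ
ρ = 6.1/11.7 = 0.5214
The server is busy 52.14% of the time.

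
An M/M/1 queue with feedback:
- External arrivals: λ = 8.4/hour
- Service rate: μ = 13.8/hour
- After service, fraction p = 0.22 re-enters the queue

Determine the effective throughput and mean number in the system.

Effective arrival rate: λ_eff = λ/(1-p) = 8.4/(1-0.22) = 8.4/0.78 = 10.7692
ρ = λ_eff/μ = 10.7692/13.8 = 0.78038
L = ρ/(1-ρ) = 0.78038/(1-0.78038) = 3.5533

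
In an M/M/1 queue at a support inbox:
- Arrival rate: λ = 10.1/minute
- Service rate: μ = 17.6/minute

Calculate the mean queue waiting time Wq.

First, compute utilization: ρ = λ/μ = 10.1/17.6 = 0.5739
For M/M/1: Wq = λ/(μ(μ-λ))
Wq = 10.1/(17.6 × (17.6-10.1))
Wq = 10.1/(17.6 × 7.50)
Wq = 0.07652 minutes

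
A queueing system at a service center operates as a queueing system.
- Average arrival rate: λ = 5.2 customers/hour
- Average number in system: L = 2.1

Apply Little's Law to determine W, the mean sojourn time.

Little's Law: L = λW, so W = L/λ
W = 2.1/5.2 = 0.4038 hours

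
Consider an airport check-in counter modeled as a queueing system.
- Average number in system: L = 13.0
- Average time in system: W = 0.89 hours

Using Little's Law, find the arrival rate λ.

Little's Law: L = λW, so λ = L/W
λ = 13.0/0.89 = 14.6067 passengers/hour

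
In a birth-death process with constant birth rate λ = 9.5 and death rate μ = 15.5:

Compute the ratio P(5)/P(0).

For constant rates: P(n)/P(0) = (λ/μ)^n
P(5)/P(0) = (9.5/15.5)^5 = 0.6129^5 = 0.08649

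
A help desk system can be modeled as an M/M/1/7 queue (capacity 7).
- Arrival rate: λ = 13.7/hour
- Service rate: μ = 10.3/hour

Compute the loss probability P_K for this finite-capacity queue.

ρ = λ/μ = 13.7/10.3 = 1.3301
P₀ = (1-ρ)/(1-ρ^(K+1)) = (1-1.3301)/(1-1.3301^8) = -0.3301/-8.7966 = 0.03753
P_K = P₀×ρ^K = 0.03753 × 1.3301^7 = 0.03753 × 7.3653 = 0.2764
Blocking probability = 27.64%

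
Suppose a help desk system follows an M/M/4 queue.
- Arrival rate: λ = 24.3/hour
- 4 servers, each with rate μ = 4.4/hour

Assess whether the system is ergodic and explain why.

Stability requires ρ = λ/(cμ) < 1
ρ = 24.3/(4 × 4.4) = 24.3/17.60 = 1.3807
Since 1.3807 ≥ 1, the system is UNSTABLE.
Need c > λ/μ = 24.3/4.4 = 5.52.
Minimum servers needed: c = 6.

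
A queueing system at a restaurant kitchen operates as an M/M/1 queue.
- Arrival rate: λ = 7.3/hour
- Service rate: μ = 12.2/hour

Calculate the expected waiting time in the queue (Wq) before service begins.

First, compute utilization: ρ = λ/μ = 7.3/12.2 = 0.5984
For M/M/1: Wq = λ/(μ(μ-λ))
Wq = 7.3/(12.2 × (12.2-7.3))
Wq = 7.3/(12.2 × 4.90)
Wq = 0.1221 hours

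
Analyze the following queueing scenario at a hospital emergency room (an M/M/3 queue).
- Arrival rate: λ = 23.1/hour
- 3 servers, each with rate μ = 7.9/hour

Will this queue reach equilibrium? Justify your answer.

Stability requires ρ = λ/(cμ) < 1
ρ = 23.1/(3 × 7.9) = 23.1/23.70 = 0.9747
Since 0.9747 < 1, the system is STABLE.
The servers are busy 97.47% of the time.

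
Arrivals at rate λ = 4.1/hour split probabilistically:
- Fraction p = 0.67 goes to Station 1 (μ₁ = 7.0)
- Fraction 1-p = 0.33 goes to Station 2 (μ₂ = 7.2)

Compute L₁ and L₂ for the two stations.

Effective rates: λ₁ = 4.1×0.67 = 2.747, λ₂ = 4.1×0.33 = 1.353
Station 1: ρ₁ = 2.747/7.0 = 0.39243, L₁ = ρ₁/(1-ρ₁) = 0.39243/(1-0.39243) = 0.6459
Station 2: ρ₂ = 1.353/7.2 = 0.1879, L₂ = ρ₂/(1-ρ₂) = 0.1879/(1-0.1879) = 0.2314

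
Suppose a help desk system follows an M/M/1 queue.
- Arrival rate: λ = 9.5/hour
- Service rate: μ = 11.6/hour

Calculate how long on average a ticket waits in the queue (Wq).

First, compute utilization: ρ = λ/μ = 9.5/11.6 = 0.8190
For M/M/1: Wq = λ/(μ(μ-λ))
Wq = 9.5/(11.6 × (11.6-9.5))
Wq = 9.5/(11.6 × 2.10)
Wq = 0.3900 hours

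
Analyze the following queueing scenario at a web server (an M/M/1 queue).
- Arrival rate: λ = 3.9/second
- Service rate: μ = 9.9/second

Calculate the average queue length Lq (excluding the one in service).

ρ = λ/μ = 3.9/9.9 = 0.3939
For M/M/1: Lq = λ²/(μ(μ-λ))
Lq = 15.21/(9.9 × 6.00)
Lq = 0.2561 requests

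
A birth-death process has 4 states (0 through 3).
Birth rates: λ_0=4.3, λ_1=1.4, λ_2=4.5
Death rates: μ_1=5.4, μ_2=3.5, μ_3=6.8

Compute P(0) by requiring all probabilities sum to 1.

Ratios P(n)/P(0) = (λ₀···λₙ₋₁)/(μ₁···μₙ):
P(1)/P(0) = (4.3)/(5.4) = 0.7963
P(2)/P(0) = (4.3×1.4)/(5.4×3.5) = 0.3185
P(3)/P(0) = (4.3×1.4×4.5)/(5.4×3.5×6.8) = 0.2108

Normalization: ∑ P(n) = 1
P(0) × (1.0000 + 0.7963 + 0.3185 + 0.2108) = 1
P(0) × 2.3256 = 1
P(0) = 1/2.3256 = 0.4300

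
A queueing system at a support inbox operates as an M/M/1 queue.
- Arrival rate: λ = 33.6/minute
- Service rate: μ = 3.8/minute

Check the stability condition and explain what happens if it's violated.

Stability requires ρ = λ/(cμ) < 1
ρ = 33.6/(1 × 3.8) = 33.6/3.80 = 8.8421
Since 8.8421 ≥ 1, the system is UNSTABLE.
Queue grows without bound. Need μ > λ = 33.6.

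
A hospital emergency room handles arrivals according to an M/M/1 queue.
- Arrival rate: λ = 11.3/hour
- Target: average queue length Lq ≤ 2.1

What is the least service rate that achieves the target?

For M/M/1: Lq = λ²/(μ(μ-λ))
Need Lq ≤ 2.1, i.e. μ(μ-λ) ≥ λ²/2.1
μ² - 11.3μ - 127.69/2.1 ≥ 0  →  μ² - 11.3μ - 60.80476 ≥ 0
Quadratic formula (positive root): μ = [λ + √(λ² + 4×60.80476)]/2
Discriminant: 127.69 + 4×60.80476 = 370.9090, √370.9090 = 19.2590
μ ≥ (11.3 + 19.2590)/2 = 15.2795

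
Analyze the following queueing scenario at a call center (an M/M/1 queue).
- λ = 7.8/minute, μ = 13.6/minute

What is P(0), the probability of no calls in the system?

ρ = λ/μ = 7.8/13.6 = 0.5735
P(0) = 1 - ρ = 1 - 0.5735 = 0.4265
The server is idle 42.65% of the time.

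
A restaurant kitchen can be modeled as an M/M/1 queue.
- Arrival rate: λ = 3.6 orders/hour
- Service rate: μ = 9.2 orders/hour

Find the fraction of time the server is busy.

Server utilization: ρ = λ/μ
ρ = 3.6/9.2 = 0.3913
The server is busy 39.13% of the time.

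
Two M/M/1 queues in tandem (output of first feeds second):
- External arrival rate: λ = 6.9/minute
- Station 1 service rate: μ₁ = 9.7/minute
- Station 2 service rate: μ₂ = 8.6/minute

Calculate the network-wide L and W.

By Jackson's theorem, each station behaves as independent M/M/1.
Station 1: ρ₁ = 6.9/9.7 = 0.7113, L₁ = ρ₁/(1-ρ₁) = λ/(μ₁-λ) = 6.9/2.80 = 2.4643
Station 2: ρ₂ = 6.9/8.6 = 0.8023, L₂ = ρ₂/(1-ρ₂) = λ/(μ₂-λ) = 6.9/1.70 = 4.0588
Total: L = L₁ + L₂ = 2.4643 + 4.0588 = 6.5231
W = L/λ = 6.5231/6.9 = 0.9454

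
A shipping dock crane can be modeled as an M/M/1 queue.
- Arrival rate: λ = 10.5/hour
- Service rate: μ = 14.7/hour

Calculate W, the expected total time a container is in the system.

First, compute utilization: ρ = λ/μ = 10.5/14.7 = 0.7143
For M/M/1: W = 1/(μ-λ)
W = 1/(14.7-10.5) = 1/4.20
W = 0.2381 hours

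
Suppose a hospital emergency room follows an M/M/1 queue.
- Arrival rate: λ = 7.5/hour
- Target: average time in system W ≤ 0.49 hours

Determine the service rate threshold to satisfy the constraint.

For M/M/1: W = 1/(μ-λ)
Need W ≤ 0.49, so 1/(μ-λ) ≤ 0.49
μ - λ ≥ 1/0.49 = 2.0408
μ ≥ 7.5 + 2.0408 = 9.5408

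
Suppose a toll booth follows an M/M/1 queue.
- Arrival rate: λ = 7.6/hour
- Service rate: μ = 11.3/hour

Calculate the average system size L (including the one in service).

ρ = λ/μ = 7.6/11.3 = 0.6726
For M/M/1: L = λ/(μ-λ)
L = 7.6/(11.3-7.6) = 7.6/3.70
L = 2.0541 vehicles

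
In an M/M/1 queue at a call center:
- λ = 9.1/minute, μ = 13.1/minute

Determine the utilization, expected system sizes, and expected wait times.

Step 1: ρ = λ/μ = 9.1/13.1 = 0.6947
Step 2: L = λ/(μ-λ) = 9.1/4.00 = 2.2750
Step 3: Lq = λ²/(μ(μ-λ)) = 82.81/(13.1×4.00) = 1.5803
Step 4: W = 1/(μ-λ) = 1/4.00 = 0.2500
Step 5: Wq = λ/(μ(μ-λ)) = 9.1/(13.1×4.00) = 0.1737
Step 6: P(0) = 1-ρ = 0.3053
Verify: L = λW = 9.1×0.2500 = 2.2750 ✔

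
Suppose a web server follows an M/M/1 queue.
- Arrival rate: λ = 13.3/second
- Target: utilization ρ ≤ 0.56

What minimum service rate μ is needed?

ρ = λ/μ, so μ = λ/ρ
μ ≥ 13.3/0.56 = 23.7500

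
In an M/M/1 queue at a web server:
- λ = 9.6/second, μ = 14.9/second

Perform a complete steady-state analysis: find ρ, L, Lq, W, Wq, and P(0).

Step 1: ρ = λ/μ = 9.6/14.9 = 0.6443
Step 2: L = λ/(μ-λ) = 9.6/5.30 = 1.8113
Step 3: Lq = λ²/(μ(μ-λ)) = 92.16/(14.9×5.30) = 1.1670
Step 4: W = 1/(μ-λ) = 1/5.30 = 0.18868
Step 5: Wq = λ/(μ(μ-λ)) = 9.6/(14.9×5.30) = 0.1216
Step 6: P(0) = 1-ρ = 0.3557
Verify: L = λW = 9.6×0.18868 = 1.8113 ✔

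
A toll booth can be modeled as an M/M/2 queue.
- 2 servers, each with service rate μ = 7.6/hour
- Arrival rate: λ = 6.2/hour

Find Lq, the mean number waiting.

Traffic intensity: ρ = λ/(cμ) = 6.2/(2×7.6) = 0.4079
Since ρ = 0.4079 < 1, system is stable.
Offered load a = λ/μ = cρ = 6.2/7.6 = 0.8158
P₀ = [ Σₙ₌₀^1 aⁿ/n! + a^2/(2!(1-ρ)) ]⁻¹
Σ = a^0/0! + a^1/1! = 1.0000 + 0.8158 = 1.8158
a^2/(2!(1-ρ)) = 0.6655/(2 × 0.5921) = 0.5620
P₀ = 1/(1.8158 + 0.5620) = 0.4206
Lq = P₀·a^2·ρ / (2!(1-ρ)²) = 0.4206 × 0.6655 × 0.4079 / (2 × 0.3506) = 0.1628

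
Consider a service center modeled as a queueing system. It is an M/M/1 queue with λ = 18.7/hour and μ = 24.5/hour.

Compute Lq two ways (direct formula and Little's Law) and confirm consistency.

Method 1 (direct): Lq = λ²/(μ(μ-λ)) = 349.69/(24.5 × 5.80) = 2.4609

Method 2 (Little's Law):
W = 1/(μ-λ) = 1/5.80 = 0.1724
Wq = W - 1/μ = 0.1724 - 0.04082 = 0.1316
Lq = λWq = 18.7 × 0.1316 = 2.4609 ✔ (matches Method 1)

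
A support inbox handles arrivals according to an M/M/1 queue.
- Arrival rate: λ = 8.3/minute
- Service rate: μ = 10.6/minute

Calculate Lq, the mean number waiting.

ρ = λ/μ = 8.3/10.6 = 0.7830
For M/M/1: Lq = λ²/(μ(μ-λ))
Lq = 68.89/(10.6 × 2.30)
Lq = 2.8257 emails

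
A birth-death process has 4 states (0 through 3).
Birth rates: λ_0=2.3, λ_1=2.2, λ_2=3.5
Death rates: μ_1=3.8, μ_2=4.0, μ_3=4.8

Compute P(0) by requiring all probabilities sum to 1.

Ratios P(n)/P(0) = (λ₀···λₙ₋₁)/(μ₁···μₙ):
P(1)/P(0) = (2.3)/(3.8) = 0.6053
P(2)/P(0) = (2.3×2.2)/(3.8×4.0) = 0.3329
P(3)/P(0) = (2.3×2.2×3.5)/(3.8×4.0×4.8) = 0.2427

Normalization: ∑ P(n) = 1
P(0) × (1.0000 + 0.6053 + 0.3329 + 0.2427) = 1
P(0) × 2.1809 = 1
P(0) = 1/2.1809 = 0.4585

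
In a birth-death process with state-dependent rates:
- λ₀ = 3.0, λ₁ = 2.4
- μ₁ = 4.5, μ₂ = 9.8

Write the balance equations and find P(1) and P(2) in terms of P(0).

Balance equations:
State 0: λ₀P₀ = μ₁P₁ → P₁ = (λ₀/μ₁)P₀ = (3.0/4.5)P₀ = 0.6667P₀
State 1: P₂ = (λ₀λ₁)/(μ₁μ₂)P₀ = (3.0×2.4)/(4.5×9.8)P₀ = 0.1633P₀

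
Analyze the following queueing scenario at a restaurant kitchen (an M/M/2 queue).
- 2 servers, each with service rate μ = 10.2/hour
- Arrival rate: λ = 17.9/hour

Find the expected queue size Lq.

Traffic intensity: ρ = λ/(cμ) = 17.9/(2×10.2) = 0.8775
Since ρ = 0.8775 < 1, system is stable.
Offered load a = λ/μ = cρ = 17.9/10.2 = 1.7549
P₀ = [ Σₙ₌₀^1 aⁿ/n! + a^2/(2!(1-ρ)) ]⁻¹
Σ = a^0/0! + a^1/1! = 1.0000 + 1.7549 = 2.7549
a^2/(2!(1-ρ)) = 3.0797/(2 × 0.12255) = 12.5651
P₀ = 1/(2.7549 + 12.5651) = 0.06527
Lq = P₀·a^2·ρ / (2!(1-ρ)²) = 0.06527415 × 3.079681 × 0.8774510 / (2 × 0.01501826) = 5.8725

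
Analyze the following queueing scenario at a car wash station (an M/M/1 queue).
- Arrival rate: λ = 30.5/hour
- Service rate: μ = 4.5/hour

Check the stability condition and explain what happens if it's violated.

Stability requires ρ = λ/(cμ) < 1
ρ = 30.5/(1 × 4.5) = 30.5/4.50 = 6.7778
Since 6.7778 ≥ 1, the system is UNSTABLE.
Queue grows without bound. Need μ > λ = 30.5.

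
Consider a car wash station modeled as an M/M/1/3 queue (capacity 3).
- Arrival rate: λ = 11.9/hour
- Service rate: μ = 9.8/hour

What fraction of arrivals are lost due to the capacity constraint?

ρ = λ/μ = 11.9/9.8 = 1.21429
P₀ = (1-ρ)/(1-ρ^(K+1)) = (1-1.21429)/(1-1.21429^4) = -0.2143/-1.1742 = 0.1825
P_K = P₀×ρ^K = 0.1825 × 1.21429^3 = 0.1825 × 1.7905 = 0.3268
Blocking probability = 32.68%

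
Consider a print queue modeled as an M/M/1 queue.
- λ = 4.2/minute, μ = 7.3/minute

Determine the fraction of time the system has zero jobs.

ρ = λ/μ = 4.2/7.3 = 0.5753
P(0) = 1 - ρ = 1 - 0.5753 = 0.4247
The server is idle 42.47% of the time.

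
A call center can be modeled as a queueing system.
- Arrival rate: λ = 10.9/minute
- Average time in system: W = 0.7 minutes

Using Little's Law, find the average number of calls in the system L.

Little's Law: L = λW
L = 10.9 × 0.7 = 7.6300 calls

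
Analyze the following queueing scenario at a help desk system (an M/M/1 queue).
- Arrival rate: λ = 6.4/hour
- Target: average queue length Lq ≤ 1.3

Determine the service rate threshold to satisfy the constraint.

For M/M/1: Lq = λ²/(μ(μ-λ))
Need Lq ≤ 1.3, i.e. μ(μ-λ) ≥ λ²/1.3
μ² - 6.4μ - 40.96/1.3 ≥ 0  →  μ² - 6.4μ - 31.5077 ≥ 0
Quadratic formula (positive root): μ = [λ + √(λ² + 4×31.5077)]/2
Discriminant: 40.96 + 4×31.5077 = 166.9908, √166.9908 = 12.9225
μ ≥ (6.4 + 12.9225)/2 = 9.6612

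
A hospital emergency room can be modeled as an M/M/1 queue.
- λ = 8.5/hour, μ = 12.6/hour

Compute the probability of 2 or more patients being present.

ρ = λ/μ = 8.5/12.6 = 0.6746
P(N ≥ n) = ρⁿ
P(N ≥ 2) = 0.6746^2
P(N ≥ 2) = 0.4551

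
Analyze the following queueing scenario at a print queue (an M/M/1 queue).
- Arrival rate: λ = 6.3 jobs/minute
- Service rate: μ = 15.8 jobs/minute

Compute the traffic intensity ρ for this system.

Server utilization: ρ = λ/μ
ρ = 6.3/15.8 = 0.3987
The server is busy 39.87% of the time.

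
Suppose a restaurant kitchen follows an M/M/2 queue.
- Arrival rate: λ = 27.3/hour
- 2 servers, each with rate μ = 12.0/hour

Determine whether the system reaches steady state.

Stability requires ρ = λ/(cμ) < 1
ρ = 27.3/(2 × 12.0) = 27.3/24.00 = 1.1375
Since 1.1375 ≥ 1, the system is UNSTABLE.
Need c > λ/μ = 27.3/12.0 = 2.27.
Minimum servers needed: c = 3.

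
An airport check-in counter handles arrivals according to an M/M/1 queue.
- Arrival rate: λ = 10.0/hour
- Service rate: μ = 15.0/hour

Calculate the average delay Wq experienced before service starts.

First, compute utilization: ρ = λ/μ = 10.0/15.0 = 0.6667
For M/M/1: Wq = λ/(μ(μ-λ))
Wq = 10.0/(15.0 × (15.0-10.0))
Wq = 10.0/(15.0 × 5.00)
Wq = 0.1333 hours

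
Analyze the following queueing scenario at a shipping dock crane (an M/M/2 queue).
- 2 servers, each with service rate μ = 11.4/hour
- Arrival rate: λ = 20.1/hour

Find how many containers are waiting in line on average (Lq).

Traffic intensity: ρ = λ/(cμ) = 20.1/(2×11.4) = 0.8816
Since ρ = 0.8816 < 1, system is stable.
Offered load a = λ/μ = cρ = 20.1/11.4 = 1.7632
P₀ = [ Σₙ₌₀^1 aⁿ/n! + a^2/(2!(1-ρ)) ]⁻¹
Σ = a^0/0! + a^1/1! = 1.0000 + 1.7632 = 2.7632
a^2/(2!(1-ρ)) = 3.1087/(2 × 0.11842) = 13.1257
P₀ = 1/(2.7632 + 13.1257) = 0.06294
Lq = P₀·a^2·ρ / (2!(1-ρ)²) = 0.06293706 × 3.108726 × 0.8815789 / (2 × 0.01402355) = 6.1498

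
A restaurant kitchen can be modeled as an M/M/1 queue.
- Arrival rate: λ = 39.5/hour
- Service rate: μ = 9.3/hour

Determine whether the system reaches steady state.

Stability requires ρ = λ/(cμ) < 1
ρ = 39.5/(1 × 9.3) = 39.5/9.30 = 4.2473
Since 4.2473 ≥ 1, the system is UNSTABLE.
Queue grows without bound. Need μ > λ = 39.5.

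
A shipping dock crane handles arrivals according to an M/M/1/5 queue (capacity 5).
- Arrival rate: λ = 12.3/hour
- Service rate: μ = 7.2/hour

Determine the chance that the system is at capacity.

ρ = λ/μ = 12.3/7.2 = 1.7083
P₀ = (1-ρ)/(1-ρ^(K+1)) = (1-1.7083)/(1-1.7083^6) = -0.7083/-23.8533 = 0.02969
P_K = P₀×ρ^K = 0.029694 × 1.7083^5 = 0.029694 × 14.5486 = 0.4320
Blocking probability = 43.20%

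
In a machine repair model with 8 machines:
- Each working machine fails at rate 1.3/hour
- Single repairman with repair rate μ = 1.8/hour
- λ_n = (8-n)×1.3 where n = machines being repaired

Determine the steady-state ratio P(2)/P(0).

P(2)/P(0) = ∏_{i=0}^{2-1} λ_i/μ_{i+1}
= (8-0)×1.3/1.8 × (8-1)×1.3/1.8
= 29.2099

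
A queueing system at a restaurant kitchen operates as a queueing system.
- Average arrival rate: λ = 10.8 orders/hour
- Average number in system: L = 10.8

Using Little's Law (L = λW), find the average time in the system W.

Little's Law: L = λW, so W = L/λ
W = 10.8/10.8 = 1.0000 hours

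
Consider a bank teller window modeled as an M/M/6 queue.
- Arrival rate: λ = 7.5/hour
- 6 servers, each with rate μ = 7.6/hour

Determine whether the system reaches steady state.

Stability requires ρ = λ/(cμ) < 1
ρ = 7.5/(6 × 7.6) = 7.5/45.60 = 0.1645
Since 0.1645 < 1, the system is STABLE.
The servers are busy 16.45% of the time.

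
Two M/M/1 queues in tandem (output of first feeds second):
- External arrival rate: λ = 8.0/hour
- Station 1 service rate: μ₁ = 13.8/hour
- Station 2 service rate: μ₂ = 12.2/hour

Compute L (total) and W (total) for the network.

By Jackson's theorem, each station behaves as independent M/M/1.
Station 1: ρ₁ = 8.0/13.8 = 0.5797, L₁ = ρ₁/(1-ρ₁) = λ/(μ₁-λ) = 8.0/5.80 = 1.3793
Station 2: ρ₂ = 8.0/12.2 = 0.6557, L₂ = ρ₂/(1-ρ₂) = λ/(μ₂-λ) = 8.0/4.20 = 1.9048
Total: L = L₁ + L₂ = 1.3793 + 1.9048 = 3.2841
W = L/λ = 3.2841/8.0 = 0.4105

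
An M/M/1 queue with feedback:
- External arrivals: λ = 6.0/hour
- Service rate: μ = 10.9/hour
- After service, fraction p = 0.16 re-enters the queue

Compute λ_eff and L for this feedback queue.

Effective arrival rate: λ_eff = λ/(1-p) = 6.0/(1-0.16) = 6.0/0.84 = 7.1429
ρ = λ_eff/μ = 7.1429/10.9 = 0.6553
L = ρ/(1-ρ) = 0.6553/(1-0.6553) = 1.9011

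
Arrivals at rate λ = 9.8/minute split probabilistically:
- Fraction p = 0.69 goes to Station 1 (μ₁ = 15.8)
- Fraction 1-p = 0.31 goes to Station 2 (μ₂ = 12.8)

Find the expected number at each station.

Effective rates: λ₁ = 9.8×0.69 = 6.762, λ₂ = 9.8×0.31 = 3.038
Station 1: ρ₁ = 6.762/15.8 = 0.42797, L₁ = ρ₁/(1-ρ₁) = 0.42797/(1-0.42797) = 0.7482
Station 2: ρ₂ = 3.038/12.8 = 0.23734, L₂ = ρ₂/(1-ρ₂) = 0.23734/(1-0.23734) = 0.3112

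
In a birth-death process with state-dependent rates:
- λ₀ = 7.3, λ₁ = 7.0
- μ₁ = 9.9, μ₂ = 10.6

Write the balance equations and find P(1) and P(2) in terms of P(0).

Balance equations:
State 0: λ₀P₀ = μ₁P₁ → P₁ = (λ₀/μ₁)P₀ = (7.3/9.9)P₀ = 0.7374P₀
State 1: P₂ = (λ₀λ₁)/(μ₁μ₂)P₀ = (7.3×7.0)/(9.9×10.6)P₀ = 0.4869P₀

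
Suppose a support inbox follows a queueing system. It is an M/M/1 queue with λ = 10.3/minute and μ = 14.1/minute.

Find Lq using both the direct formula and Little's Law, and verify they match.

Method 1 (direct): Lq = λ²/(μ(μ-λ)) = 106.09/(14.1 × 3.80) = 1.9800

Method 2 (Little's Law):
W = 1/(μ-λ) = 1/3.80 = 0.263158
Wq = W - 1/μ = 0.263158 - 0.0709220 = 0.192236
Lq = λWq = 10.3 × 0.192236 = 1.9800 ✔ (matches Method 1)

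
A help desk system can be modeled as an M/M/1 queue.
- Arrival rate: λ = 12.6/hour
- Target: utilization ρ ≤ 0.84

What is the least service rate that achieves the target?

ρ = λ/μ, so μ = λ/ρ
μ ≥ 12.6/0.84 = 15.0000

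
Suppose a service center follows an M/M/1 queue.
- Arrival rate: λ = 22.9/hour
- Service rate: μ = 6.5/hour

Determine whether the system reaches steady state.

Stability requires ρ = λ/(cμ) < 1
ρ = 22.9/(1 × 6.5) = 22.9/6.50 = 3.5231
Since 3.5231 ≥ 1, the system is UNSTABLE.
Queue grows without bound. Need μ > λ = 22.9.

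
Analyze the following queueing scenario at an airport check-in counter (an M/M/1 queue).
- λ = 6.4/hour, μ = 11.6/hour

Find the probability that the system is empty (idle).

ρ = λ/μ = 6.4/11.6 = 0.5517
P(0) = 1 - ρ = 1 - 0.5517 = 0.4483
The server is idle 44.83% of the time.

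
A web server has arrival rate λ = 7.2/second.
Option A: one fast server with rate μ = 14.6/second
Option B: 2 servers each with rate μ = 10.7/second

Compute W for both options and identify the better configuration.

Option A: single server μ = 14.6 (M/M/1)
  ρ_A = 7.2/14.6 = 0.4932
  W_A = 1/(μ-λ) = 1/(14.6-7.2) = 1/7.40 = 0.1351

Option B: 2 servers μ = 10.7 (M/M/2)
  ρ_B = λ/(cμ) = 7.2/(2×10.7) = 0.3364
  Offered load a = λ/μ = cρ = 7.2/10.7 = 0.6729
  P₀ = [ Σₙ₌₀^1 aⁿ/n! + a^2/(2!(1-ρ)) ]⁻¹
  Σ = a^0/0! + a^1/1! = 1.0000 + 0.6729 = 1.6729
  a^2/(2!(1-ρ)) = 0.4528/(2 × 0.6636) = 0.3412
  P₀ = 1/(1.6729 + 0.3412) = 0.4965
  Lq = P₀·a^2·ρ / (2!(1-ρ)²) = 0.49650 × 0.45279 × 0.33645 / (2 × 0.44030) = 0.08589
  Wq_B = Lq/λ = 0.08589/7.2 = 0.01193
  W_B = Wq_B + 1/μ = 0.01193 + 0.09346 = 0.1054

Since W_B = 0.1054 < W_A = 0.1351, Option B (multiple servers) has the shorter time in system.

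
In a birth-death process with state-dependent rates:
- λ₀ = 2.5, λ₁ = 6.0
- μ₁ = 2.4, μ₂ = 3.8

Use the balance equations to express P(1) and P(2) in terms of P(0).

Balance equations:
State 0: λ₀P₀ = μ₁P₁ → P₁ = (λ₀/μ₁)P₀ = (2.5/2.4)P₀ = 1.0417P₀
State 1: P₂ = (λ₀λ₁)/(μ₁μ₂)P₀ = (2.5×6.0)/(2.4×3.8)P₀ = 1.6447P₀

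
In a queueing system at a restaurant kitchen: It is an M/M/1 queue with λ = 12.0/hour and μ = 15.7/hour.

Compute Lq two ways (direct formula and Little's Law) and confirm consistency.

Method 1 (direct): Lq = λ²/(μ(μ-λ)) = 144.00/(15.7 × 3.70) = 2.4789

Method 2 (Little's Law):
W = 1/(μ-λ) = 1/3.70 = 0.27027
Wq = W - 1/μ = 0.27027 - 0.063694 = 0.206576
Lq = λWq = 12.0 × 0.206576 = 2.4789 ✔ (matches Method 1)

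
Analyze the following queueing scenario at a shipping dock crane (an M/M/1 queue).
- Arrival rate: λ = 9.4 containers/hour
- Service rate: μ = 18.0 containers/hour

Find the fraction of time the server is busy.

Server utilization: ρ = λ/μ
ρ = 9.4/18.0 = 0.5222
The server is busy 52.22% of the time.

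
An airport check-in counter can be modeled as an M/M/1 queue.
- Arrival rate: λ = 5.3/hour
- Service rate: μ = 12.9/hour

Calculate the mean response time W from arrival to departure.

First, compute utilization: ρ = λ/μ = 5.3/12.9 = 0.4109
For M/M/1: W = 1/(μ-λ)
W = 1/(12.9-5.3) = 1/7.60
W = 0.1316 hours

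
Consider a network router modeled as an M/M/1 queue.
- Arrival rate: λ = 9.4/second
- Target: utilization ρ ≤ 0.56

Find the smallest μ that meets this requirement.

ρ = λ/μ, so μ = λ/ρ
μ ≥ 9.4/0.56 = 16.7857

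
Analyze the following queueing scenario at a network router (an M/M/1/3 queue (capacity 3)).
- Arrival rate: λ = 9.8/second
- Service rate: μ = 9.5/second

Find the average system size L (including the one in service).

ρ = λ/μ = 9.8/9.5 = 1.0316
P₀ = (1-ρ)/(1-ρ^(K+1)) = (1-1.0316)/(1-1.0316^4) = -0.03160/-0.1325 = 0.2385
P_K = P₀×ρ^K = 0.2385 × 1.0316^3 = 0.2385 × 1.0978 = 0.2618
L = ρ[1 - (K+1)ρ^K + Kρ^(K+1)] / [(1-ρ)(1-ρ^(K+1))]
L = 1.0316 × (1 - 4×1.0978272 + 3×1.1325186) / ((1 - 1.0316) × (1 - 1.1325186)) = 1.5389 packets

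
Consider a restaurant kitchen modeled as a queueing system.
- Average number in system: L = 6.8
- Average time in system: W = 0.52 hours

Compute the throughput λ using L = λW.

Little's Law: L = λW, so λ = L/W
λ = 6.8/0.52 = 13.0769 orders/hour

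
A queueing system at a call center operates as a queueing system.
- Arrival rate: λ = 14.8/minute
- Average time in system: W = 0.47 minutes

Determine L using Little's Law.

Little's Law: L = λW
L = 14.8 × 0.47 = 6.9560 calls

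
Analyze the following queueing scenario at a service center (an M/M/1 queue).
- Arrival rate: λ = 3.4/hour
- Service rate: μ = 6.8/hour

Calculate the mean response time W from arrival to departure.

First, compute utilization: ρ = λ/μ = 3.4/6.8 = 0.5000
For M/M/1: W = 1/(μ-λ)
W = 1/(6.8-3.4) = 1/3.40
W = 0.2941 hours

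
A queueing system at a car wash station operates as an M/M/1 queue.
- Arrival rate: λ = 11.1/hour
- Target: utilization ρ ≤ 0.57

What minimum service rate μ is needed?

ρ = λ/μ, so μ = λ/ρ
μ ≥ 11.1/0.57 = 19.4737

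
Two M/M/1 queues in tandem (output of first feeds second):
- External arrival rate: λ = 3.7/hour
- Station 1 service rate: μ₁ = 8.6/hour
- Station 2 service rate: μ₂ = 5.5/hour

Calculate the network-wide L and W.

By Jackson's theorem, each station behaves as independent M/M/1.
Station 1: ρ₁ = 3.7/8.6 = 0.4302, L₁ = ρ₁/(1-ρ₁) = λ/(μ₁-λ) = 3.7/4.90 = 0.7551
Station 2: ρ₂ = 3.7/5.5 = 0.6727, L₂ = ρ₂/(1-ρ₂) = λ/(μ₂-λ) = 3.7/1.80 = 2.0556
Total: L = L₁ + L₂ = 0.7551 + 2.0556 = 2.8107
W = L/λ = 2.8107/3.7 = 0.7596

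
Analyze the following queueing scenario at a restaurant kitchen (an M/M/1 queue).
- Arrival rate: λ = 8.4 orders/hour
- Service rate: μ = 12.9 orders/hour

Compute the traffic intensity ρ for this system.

Server utilization: ρ = λ/μ
ρ = 8.4/12.9 = 0.6512
The server is busy 65.12% of the time.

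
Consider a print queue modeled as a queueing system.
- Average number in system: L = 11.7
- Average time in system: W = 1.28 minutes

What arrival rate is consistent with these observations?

Little's Law: L = λW, so λ = L/W
λ = 11.7/1.28 = 9.1406 jobs/minute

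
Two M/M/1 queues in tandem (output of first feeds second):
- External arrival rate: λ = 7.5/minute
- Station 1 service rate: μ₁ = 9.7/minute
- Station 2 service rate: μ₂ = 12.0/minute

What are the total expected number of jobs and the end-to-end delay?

By Jackson's theorem, each station behaves as independent M/M/1.
Station 1: ρ₁ = 7.5/9.7 = 0.7732, L₁ = ρ₁/(1-ρ₁) = λ/(μ₁-λ) = 7.5/2.20 = 3.4091
Station 2: ρ₂ = 7.5/12.0 = 0.6250, L₂ = ρ₂/(1-ρ₂) = λ/(μ₂-λ) = 7.5/4.50 = 1.6667
Total: L = L₁ + L₂ = 3.4091 + 1.6667 = 5.0758
W = L/λ = 5.0758/7.5 = 0.6768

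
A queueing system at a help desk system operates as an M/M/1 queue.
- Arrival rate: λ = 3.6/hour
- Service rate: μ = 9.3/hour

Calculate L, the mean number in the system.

ρ = λ/μ = 3.6/9.3 = 0.3871
For M/M/1: L = λ/(μ-λ)
L = 3.6/(9.3-3.6) = 3.6/5.70
L = 0.6316 tickets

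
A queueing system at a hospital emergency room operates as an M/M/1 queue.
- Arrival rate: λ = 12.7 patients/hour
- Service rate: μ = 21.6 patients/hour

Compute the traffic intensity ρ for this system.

Server utilization: ρ = λ/μ
ρ = 12.7/21.6 = 0.5880
The server is busy 58.80% of the time.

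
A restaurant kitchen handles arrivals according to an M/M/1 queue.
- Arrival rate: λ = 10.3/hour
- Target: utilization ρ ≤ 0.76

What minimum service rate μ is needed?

ρ = λ/μ, so μ = λ/ρ
μ ≥ 10.3/0.76 = 13.5526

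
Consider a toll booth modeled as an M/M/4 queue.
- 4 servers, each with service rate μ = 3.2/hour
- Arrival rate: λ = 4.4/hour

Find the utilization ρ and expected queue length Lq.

Traffic intensity: ρ = λ/(cμ) = 4.4/(4×3.2) = 0.3438
Since ρ = 0.3438 < 1, system is stable.
Offered load a = λ/μ = cρ = 4.4/3.2 = 1.3750
P₀ = [ Σₙ₌₀^3 aⁿ/n! + a^4/(4!(1-ρ)) ]⁻¹
Σ = a^0/0! + a^1/1! + a^2/2! + a^3/3! = 1.0000 + 1.3750 + 0.9453 + 0.4333 = 3.7536
a^4/(4!(1-ρ)) = 3.5745/(24 × 0.6562) = 0.2270
P₀ = 1/(3.7536 + 0.2270) = 0.2512
Lq = P₀·a^4·ρ / (4!(1-ρ)²) = 0.25122 × 3.5745 × 0.34375 / (24 × 0.43066) = 0.02987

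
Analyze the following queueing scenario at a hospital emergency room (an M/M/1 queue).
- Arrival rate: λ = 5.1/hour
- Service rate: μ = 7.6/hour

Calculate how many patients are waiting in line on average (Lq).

ρ = λ/μ = 5.1/7.6 = 0.6711
For M/M/1: Lq = λ²/(μ(μ-λ))
Lq = 26.01/(7.6 × 2.50)
Lq = 1.3689 patients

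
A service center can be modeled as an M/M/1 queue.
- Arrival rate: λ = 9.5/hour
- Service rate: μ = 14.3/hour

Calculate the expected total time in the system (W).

First, compute utilization: ρ = λ/μ = 9.5/14.3 = 0.6643
For M/M/1: W = 1/(μ-λ)
W = 1/(14.3-9.5) = 1/4.80
W = 0.2083 hours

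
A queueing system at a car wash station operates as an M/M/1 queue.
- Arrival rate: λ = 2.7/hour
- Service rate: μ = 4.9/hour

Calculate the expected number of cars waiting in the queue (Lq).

ρ = λ/μ = 2.7/4.9 = 0.5510
For M/M/1: Lq = λ²/(μ(μ-λ))
Lq = 7.29/(4.9 × 2.20)
Lq = 0.6763 cars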